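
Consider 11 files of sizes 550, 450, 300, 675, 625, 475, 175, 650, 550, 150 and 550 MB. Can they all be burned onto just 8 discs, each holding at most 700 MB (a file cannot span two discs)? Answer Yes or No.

No

Total = 5150 MB; ⌈5150/700⌉ = 8.
The bound of 8 does not rule out 8, but exhaustive search shows no assignment into 8 discs of capacity 700 MB exists — the minimum is 9.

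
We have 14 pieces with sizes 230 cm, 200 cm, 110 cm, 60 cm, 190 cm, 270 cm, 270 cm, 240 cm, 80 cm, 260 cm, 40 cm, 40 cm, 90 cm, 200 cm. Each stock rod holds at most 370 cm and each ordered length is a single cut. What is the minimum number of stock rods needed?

8

Total = 270 + 270 + 260 + 240 + 230 + 200 + 200 + 190 + 110 + 90 + 80 + 60 + 40 + 40 = 2280 cm.
Lower bound: ⌈2280/370⌉ = 7 stock rods.
Also, 8 pieces each exceed 185 cm, and no two of those can share a stock rod, so at least 8 stock rods are needed.
A packing using 8 stock rods:
  stock rod 1: 270 + 90 = 360
  stock rod 2: 270 + 80 = 350
  stock rod 3: 260 + 110 = 370
  stock rod 4: 240 + 60 + 40 = 340
  stock rod 5: 230 + 40 = 270
  stock rod 6: 200 = 200
  stock rod 7: 200 = 200
  stock rod 8: 190 = 190
This matches the lower bound, so 8 is optimal.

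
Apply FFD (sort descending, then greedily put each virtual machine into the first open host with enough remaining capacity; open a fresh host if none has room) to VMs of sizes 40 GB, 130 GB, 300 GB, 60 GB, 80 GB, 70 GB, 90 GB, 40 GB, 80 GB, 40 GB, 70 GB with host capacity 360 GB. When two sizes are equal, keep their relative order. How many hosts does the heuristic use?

3

Sorted descending: 300, 130, 90, 80, 80, 70, 70, 60, 40, 40, 40.
  300 → host 1 (new)  [load 300/360]
  130 → host 2 (new)  [load 130/360]
  90 → host 2  [load 220/360]
  80 → host 2  [load 300/360]
  80 → host 3 (new)  [load 80/360]
  70 → host 3  [load 150/360]
  70 → host 3  [load 220/360]
  60 → host 1  [load 360/360]
  40 → host 2  [load 340/360]
  40 → host 3  [load 260/360]
  40 → host 3  [load 300/360]
3 hosts opened.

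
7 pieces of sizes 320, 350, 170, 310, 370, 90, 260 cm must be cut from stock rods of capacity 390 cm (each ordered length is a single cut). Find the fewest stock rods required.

6

Total = 370 + 350 + 320 + 310 + 260 + 170 + 90 = 1870 cm.
Lower bound: ⌈1870/390⌉ = 5 stock rods.
A packing using 6 stock rods:
  stock rod 1: 370 = 370
  stock rod 2: 350 = 350
  stock rod 3: 320 = 320
  stock rod 4: 310 = 310
  stock rod 5: 260 + 90 = 350
  stock rod 6: 170 = 170
No arrangement into 5 stock rods stays within capacity, so 6 is optimal.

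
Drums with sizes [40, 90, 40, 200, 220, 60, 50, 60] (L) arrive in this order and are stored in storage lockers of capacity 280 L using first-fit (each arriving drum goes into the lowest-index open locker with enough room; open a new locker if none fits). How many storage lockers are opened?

  40 → locker 1 (new)  [load 40/280]
  90 → locker 1  [load 130/280]
  40 → locker 1  [load 170/280]
  200 → locker 2 (new)  [load 200/280]
  220 → locker 3 (new)  [load 220/280]
  60 → locker 1  [load 230/280]
  50 → locker 1  [load 280/280]
  60 → locker 2  [load 260/280]
3 storage lockers opened.

3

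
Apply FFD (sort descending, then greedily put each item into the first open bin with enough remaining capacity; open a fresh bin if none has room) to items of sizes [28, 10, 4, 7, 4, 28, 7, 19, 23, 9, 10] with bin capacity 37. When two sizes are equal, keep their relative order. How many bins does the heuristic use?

Sorted descending: 28, 28, 23, 19, 10, 10, 9, 7, 7, 4, 4.
  28 → bin 1 (new)  [load 28/37]
  28 → bin 2 (new)  [load 28/37]
  23 → bin 3 (new)  [load 23/37]
  19 → bin 4 (new)  [load 19/37]
  10 → bin 3  [load 33/37]
  10 → bin 4  [load 29/37]
  9 → bin 1  [load 37/37]
  7 → bin 2  [load 35/37]
  7 → bin 4  [load 36/37]
  4 → bin 3  [load 37/37]
  4 → bin 5 (new)  [load 4/37]
5 bins opened.

5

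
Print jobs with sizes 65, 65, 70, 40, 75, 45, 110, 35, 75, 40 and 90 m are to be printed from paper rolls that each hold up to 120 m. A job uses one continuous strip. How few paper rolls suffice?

7

Total = 110 + 90 + 75 + 75 + 70 + 65 + 65 + 45 + 40 + 40 + 35 = 710 m.
Lower bound: ⌈710/120⌉ = 6 paper rolls.
Also, 7 print jobs each exceed 60 m, and no two of those can share a roll, so at least 7 paper rolls are needed.
A packing using 7 paper rolls:
  roll 1: 110 = 110
  roll 2: 90 = 90
  roll 3: 75 + 45 = 120
  roll 4: 75 + 40 = 115
  roll 5: 70 + 40 = 110
  roll 6: 65 + 35 = 100
  roll 7: 65 = 65
This matches the lower bound, so 7 is optimal.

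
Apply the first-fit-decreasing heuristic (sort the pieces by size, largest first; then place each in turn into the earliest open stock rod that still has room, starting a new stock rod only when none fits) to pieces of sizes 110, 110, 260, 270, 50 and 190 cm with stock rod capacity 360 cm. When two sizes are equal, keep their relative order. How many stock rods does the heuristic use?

4

Sorted descending: 270, 260, 190, 110, 110, 50.
  270 → stock rod 1 (new)  [load 270/360]
  260 → stock rod 2 (new)  [load 260/360]
  190 → stock rod 3 (new)  [load 190/360]
  110 → stock rod 3  [load 300/360]
  110 → stock rod 4 (new)  [load 110/360]
  50 → stock rod 1  [load 320/360]
4 stock rods opened.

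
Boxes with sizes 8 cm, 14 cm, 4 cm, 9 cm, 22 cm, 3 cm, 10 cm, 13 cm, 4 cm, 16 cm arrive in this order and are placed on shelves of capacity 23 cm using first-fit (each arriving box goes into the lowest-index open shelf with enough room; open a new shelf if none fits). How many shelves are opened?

  8 → shelf 1 (new)  [load 8/23]
  14 → shelf 1  [load 22/23]
  4 → shelf 2 (new)  [load 4/23]
  9 → shelf 2  [load 13/23]
  22 → shelf 3 (new)  [load 22/23]
  3 → shelf 2  [load 16/23]
  10 → shelf 4 (new)  [load 10/23]
  13 → shelf 4  [load 23/23]
  4 → shelf 2  [load 20/23]
  16 → shelf 5 (new)  [load 16/23]
5 shelves opened.

5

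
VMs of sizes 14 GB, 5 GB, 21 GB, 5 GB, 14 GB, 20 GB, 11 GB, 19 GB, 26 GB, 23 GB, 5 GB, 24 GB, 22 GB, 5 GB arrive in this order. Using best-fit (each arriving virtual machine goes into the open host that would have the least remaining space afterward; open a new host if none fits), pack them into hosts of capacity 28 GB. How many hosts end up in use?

  14 → host 1 (new)  [load 14/28]
  5 → host 1  [load 19/28]
  21 → host 2 (new)  [load 21/28]
  5 → host 2  [load 26/28]
  14 → host 3 (new)  [load 14/28]
  20 → host 4 (new)  [load 20/28]
  11 → host 3  [load 25/28]
  19 → host 5 (new)  [load 19/28]
  26 → host 6 (new)  [load 26/28]
  23 → host 7 (new)  [load 23/28]
  5 → host 7  [load 28/28]
  24 → host 8 (new)  [load 24/28]
  22 → host 9 (new)  [load 22/28]
  5 → host 9  [load 27/28]
9 hosts opened.

9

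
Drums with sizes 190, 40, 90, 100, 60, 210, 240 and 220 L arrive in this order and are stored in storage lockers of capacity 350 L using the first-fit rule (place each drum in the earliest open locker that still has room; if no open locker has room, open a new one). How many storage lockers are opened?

  190 → locker 1 (new)  [load 190/350]
  40 → locker 1  [load 230/350]
  90 → locker 1  [load 320/350]
  100 → locker 2 (new)  [load 100/350]
  60 → locker 2  [load 160/350]
  210 → locker 3 (new)  [load 210/350]
  240 → locker 4 (new)  [load 240/350]
  220 → locker 5 (new)  [load 220/350]
5 storage lockers opened.

5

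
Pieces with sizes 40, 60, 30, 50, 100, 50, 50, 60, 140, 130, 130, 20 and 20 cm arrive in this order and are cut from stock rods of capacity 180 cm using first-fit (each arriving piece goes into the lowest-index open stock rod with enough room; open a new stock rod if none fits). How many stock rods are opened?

6

  40 → stock rod 1 (new)  [load 40/180]
  60 → stock rod 1  [load 100/180]
  30 → stock rod 1  [load 130/180]
  50 → stock rod 1  [load 180/180]
  100 → stock rod 2 (new)  [load 100/180]
  50 → stock rod 2  [load 150/180]
  50 → stock rod 3 (new)  [load 50/180]
  60 → stock rod 3  [load 110/180]
  140 → stock rod 4 (new)  [load 140/180]
  130 → stock rod 5 (new)  [load 130/180]
  130 → stock rod 6 (new)  [load 130/180]
  20 → stock rod 2  [load 170/180]
  20 → stock rod 3  [load 130/180]
6 stock rods opened.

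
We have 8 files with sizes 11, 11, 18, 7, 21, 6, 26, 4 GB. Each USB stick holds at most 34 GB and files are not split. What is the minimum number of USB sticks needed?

Total = 26 + 21 + 18 + 11 + 11 + 7 + 6 + 4 = 104 GB.
Lower bound: ⌈104/34⌉ = 4 USB sticks.
A packing using 4 USB sticks:
  USB stick 1: 26 + 7 = 33
  USB stick 2: 21 + 11 = 32
  USB stick 3: 18 + 11 + 4 = 33
  USB stick 4: 6 = 6
This matches the lower bound, so 4 is optimal.

4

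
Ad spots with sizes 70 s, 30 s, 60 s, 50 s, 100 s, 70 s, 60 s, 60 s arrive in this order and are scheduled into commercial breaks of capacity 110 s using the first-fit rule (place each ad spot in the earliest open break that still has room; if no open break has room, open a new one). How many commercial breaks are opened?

  70 → break 1 (new)  [load 70/110]
  30 → break 1  [load 100/110]
  60 → break 2 (new)  [load 60/110]
  50 → break 2  [load 110/110]
  100 → break 3 (new)  [load 100/110]
  70 → break 4 (new)  [load 70/110]
  60 → break 5 (new)  [load 60/110]
  60 → break 6 (new)  [load 60/110]
6 commercial breaks opened.

6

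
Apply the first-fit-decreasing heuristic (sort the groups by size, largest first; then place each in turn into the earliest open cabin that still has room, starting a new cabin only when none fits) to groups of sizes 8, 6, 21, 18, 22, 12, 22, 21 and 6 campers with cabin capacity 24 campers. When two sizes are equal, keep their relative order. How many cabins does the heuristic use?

7

Sorted descending: 22, 22, 21, 21, 18, 12, 8, 6, 6.
  22 → cabin 1 (new)  [load 22/24]
  22 → cabin 2 (new)  [load 22/24]
  21 → cabin 3 (new)  [load 21/24]
  21 → cabin 4 (new)  [load 21/24]
  18 → cabin 5 (new)  [load 18/24]
  12 → cabin 6 (new)  [load 12/24]
  8 → cabin 6  [load 20/24]
  6 → cabin 5  [load 24/24]
  6 → cabin 7 (new)  [load 6/24]
7 cabins opened.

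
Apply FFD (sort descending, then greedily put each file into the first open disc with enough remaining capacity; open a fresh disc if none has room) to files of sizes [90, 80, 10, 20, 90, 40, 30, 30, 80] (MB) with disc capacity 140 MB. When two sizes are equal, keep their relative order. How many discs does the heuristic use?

Sorted descending: 90, 90, 80, 80, 40, 30, 30, 20, 10.
  90 → disc 1 (new)  [load 90/140]
  90 → disc 2 (new)  [load 90/140]
  80 → disc 3 (new)  [load 80/140]
  80 → disc 4 (new)  [load 80/140]
  40 → disc 1  [load 130/140]
  30 → disc 2  [load 120/140]
  30 → disc 3  [load 110/140]
  20 → disc 2  [load 140/140]
  10 → disc 1  [load 140/140]
4 discs opened.

4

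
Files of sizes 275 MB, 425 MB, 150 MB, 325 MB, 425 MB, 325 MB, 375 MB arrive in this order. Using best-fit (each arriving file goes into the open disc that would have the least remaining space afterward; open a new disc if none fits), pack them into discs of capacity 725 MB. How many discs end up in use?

4

  275 → disc 1 (new)  [load 275/725]
  425 → disc 1  [load 700/725]
  150 → disc 2 (new)  [load 150/725]
  325 → disc 2  [load 475/725]
  425 → disc 3 (new)  [load 425/725]
  325 → disc 4 (new)  [load 325/725]
  375 → disc 4  [load 700/725]
4 discs opened.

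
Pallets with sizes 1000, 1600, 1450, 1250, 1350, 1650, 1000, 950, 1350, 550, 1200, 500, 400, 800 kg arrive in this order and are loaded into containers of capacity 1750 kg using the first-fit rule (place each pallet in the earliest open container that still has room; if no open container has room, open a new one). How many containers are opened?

10

  1000 → container 1 (new)  [load 1000/1750]
  1600 → container 2 (new)  [load 1600/1750]
  1450 → container 3 (new)  [load 1450/1750]
  1250 → container 4 (new)  [load 1250/1750]
  1350 → container 5 (new)  [load 1350/1750]
  1650 → container 6 (new)  [load 1650/1750]
  1000 → container 7 (new)  [load 1000/1750]
  950 → container 8 (new)  [load 950/1750]
  1350 → container 9 (new)  [load 1350/1750]
  550 → container 1  [load 1550/1750]
  1200 → container 10 (new)  [load 1200/1750]
  500 → container 4  [load 1750/1750]
  400 → container 5  [load 1750/1750]
  800 → container 8  [load 1750/1750]
10 containers opened.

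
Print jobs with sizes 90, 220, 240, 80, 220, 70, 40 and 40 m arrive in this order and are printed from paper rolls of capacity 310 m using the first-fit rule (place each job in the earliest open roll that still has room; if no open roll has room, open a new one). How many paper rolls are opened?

4

  90 → roll 1 (new)  [load 90/310]
  220 → roll 1  [load 310/310]
  240 → roll 2 (new)  [load 240/310]
  80 → roll 3 (new)  [load 80/310]
  220 → roll 3  [load 300/310]
  70 → roll 2  [load 310/310]
  40 → roll 4 (new)  [load 40/310]
  40 → roll 4  [load 80/310]
4 paper rolls opened.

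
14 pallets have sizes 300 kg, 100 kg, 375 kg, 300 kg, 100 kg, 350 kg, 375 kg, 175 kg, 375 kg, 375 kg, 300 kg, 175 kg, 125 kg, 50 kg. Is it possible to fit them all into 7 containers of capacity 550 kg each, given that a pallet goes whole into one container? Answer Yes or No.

No

Total = 3475 kg; ⌈3475/550⌉ = 7.
8 pallets each exceed half the capacity and cannot share a container, forcing at least 8 containers.
At least 8 containers are required, but only 7 are allowed.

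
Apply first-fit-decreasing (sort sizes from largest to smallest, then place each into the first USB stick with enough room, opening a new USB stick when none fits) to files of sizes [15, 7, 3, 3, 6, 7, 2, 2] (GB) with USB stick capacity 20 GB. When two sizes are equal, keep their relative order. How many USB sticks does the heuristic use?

3

Sorted descending: 15, 7, 7, 6, 3, 3, 2, 2.
  15 → USB stick 1 (new)  [load 15/20]
  7 → USB stick 2 (new)  [load 7/20]
  7 → USB stick 2  [load 14/20]
  6 → USB stick 2  [load 20/20]
  3 → USB stick 1  [load 18/20]
  3 → USB stick 3 (new)  [load 3/20]
  2 → USB stick 1  [load 20/20]
  2 → USB stick 3  [load 5/20]
3 USB sticks opened.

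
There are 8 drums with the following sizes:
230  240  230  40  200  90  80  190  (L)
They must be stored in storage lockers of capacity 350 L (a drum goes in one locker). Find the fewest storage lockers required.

5

Total = 240 + 230 + 230 + 200 + 190 + 90 + 80 + 40 = 1300 L.
Lower bound: ⌈1300/350⌉ = 4 storage lockers.
Also, 5 drums each exceed 175 L, and no two of those can share a locker, so at least 5 storage lockers are needed.
A packing using 5 storage lockers:
  locker 1: 240 + 90 = 330
  locker 2: 230 + 80 + 40 = 350
  locker 3: 230 = 230
  locker 4: 200 = 200
  locker 5: 190 = 190
This matches the lower bound, so 5 is optimal.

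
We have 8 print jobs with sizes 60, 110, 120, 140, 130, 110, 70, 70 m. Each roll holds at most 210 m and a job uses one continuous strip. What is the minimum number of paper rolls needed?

Total = 140 + 130 + 120 + 110 + 110 + 70 + 70 + 60 = 810 m.
Lower bound: ⌈810/210⌉ = 4 paper rolls.
Also, 5 print jobs each exceed 105 m, and no two of those can share a roll, so at least 5 paper rolls are needed.
A packing using 5 paper rolls:
  roll 1: 140 + 70 = 210
  roll 2: 130 + 70 = 200
  roll 3: 120 + 60 = 180
  roll 4: 110 = 110
  roll 5: 110 = 110
This matches the lower bound, so 5 is optimal.

5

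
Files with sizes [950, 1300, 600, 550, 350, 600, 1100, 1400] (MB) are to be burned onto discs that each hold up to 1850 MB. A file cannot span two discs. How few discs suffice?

4

Total = 1400 + 1300 + 1100 + 950 + 600 + 600 + 550 + 350 = 6850 MB.
Lower bound: ⌈6850/1850⌉ = 4 discs.
A packing using 4 discs:
  disc 1: 1400 + 350 = 1750
  disc 2: 1300 + 550 = 1850
  disc 3: 1100 + 600 = 1700
  disc 4: 950 + 600 = 1550
This matches the lower bound, so 4 is optimal.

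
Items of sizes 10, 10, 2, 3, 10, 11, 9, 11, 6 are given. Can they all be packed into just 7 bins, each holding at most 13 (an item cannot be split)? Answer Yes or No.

A valid assignment using 7 bins:
  bin 1: 11 + 2 = 13
  bin 2: 11 = 11
  bin 3: 10 + 3 = 13
  bin 4: 10 = 10
  bin 5: 10 = 10
  bin 6: 9 = 9
  bin 7: 6 = 6
Every load is within 13, so 7 bins suffice.

Yes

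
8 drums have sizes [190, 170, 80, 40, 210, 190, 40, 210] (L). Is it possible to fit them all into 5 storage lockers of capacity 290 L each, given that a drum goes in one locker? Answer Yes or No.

A valid assignment using 5 storage lockers:
  locker 1: 210 + 80 = 290
  locker 2: 210 + 40 + 40 = 290
  locker 3: 190 = 190
  locker 4: 190 = 190
  locker 5: 170 = 170
Every load is within 290 L, so 5 storage lockers suffice.

Yes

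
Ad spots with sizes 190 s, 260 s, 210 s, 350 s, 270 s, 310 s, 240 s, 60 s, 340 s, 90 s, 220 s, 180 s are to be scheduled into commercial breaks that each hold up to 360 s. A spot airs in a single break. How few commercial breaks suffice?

Total = 350 + 340 + 310 + 270 + 260 + 240 + 220 + 210 + 190 + 180 + 90 + 60 = 2720 s.
Lower bound: ⌈2720/360⌉ = 8 commercial breaks.
Also, 9 ad spots each exceed 180 s, and no two of those can share a break, so at least 9 commercial breaks are needed.
A packing using 10 commercial breaks:
  break 1: 350 = 350
  break 2: 340 = 340
  break 3: 310 = 310
  break 4: 270 + 90 = 360
  break 5: 260 + 60 = 320
  break 6: 240 = 240
  break 7: 220 = 220
  break 8: 210 = 210
  break 9: 190 = 190
  break 10: 180 = 180
No arrangement into 9 commercial breaks stays within capacity, so 10 is optimal.

10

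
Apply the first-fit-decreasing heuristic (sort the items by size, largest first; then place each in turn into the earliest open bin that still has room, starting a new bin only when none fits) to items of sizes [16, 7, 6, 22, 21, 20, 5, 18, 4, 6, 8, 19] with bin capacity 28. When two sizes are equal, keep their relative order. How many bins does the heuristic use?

6

Sorted descending: 22, 21, 20, 19, 18, 16, 8, 7, 6, 6, 5, 4.
  22 → bin 1 (new)  [load 22/28]
  21 → bin 2 (new)  [load 21/28]
  20 → bin 3 (new)  [load 20/28]
  19 → bin 4 (new)  [load 19/28]
  18 → bin 5 (new)  [load 18/28]
  16 → bin 6 (new)  [load 16/28]
  8 → bin 3  [load 28/28]
  7 → bin 2  [load 28/28]
  6 → bin 1  [load 28/28]
  6 → bin 4  [load 25/28]
  5 → bin 5  [load 23/28]
  4 → bin 5  [load 27/28]
6 bins opened.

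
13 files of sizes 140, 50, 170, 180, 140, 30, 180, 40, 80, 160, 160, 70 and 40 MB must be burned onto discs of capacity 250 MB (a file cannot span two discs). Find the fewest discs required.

Total = 180 + 180 + 170 + 160 + 160 + 140 + 140 + 80 + 70 + 50 + 40 + 40 + 30 = 1440 MB.
Lower bound: ⌈1440/250⌉ = 6 discs.
Also, 7 files each exceed 125 MB, and no two of those can share a disc, so at least 7 discs are needed.
A packing using 7 discs:
  disc 1: 180 + 70 = 250
  disc 2: 180 + 50 = 230
  disc 3: 170 + 80 = 250
  disc 4: 160 + 40 + 40 = 240
  disc 5: 160 + 30 = 190
  disc 6: 140 = 140
  disc 7: 140 = 140
This matches the lower bound, so 7 is optimal.

7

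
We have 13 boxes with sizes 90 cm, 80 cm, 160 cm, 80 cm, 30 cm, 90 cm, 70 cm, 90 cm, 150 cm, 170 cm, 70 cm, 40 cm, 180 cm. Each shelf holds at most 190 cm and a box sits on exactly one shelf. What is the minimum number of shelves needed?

8

Total = 180 + 170 + 160 + 150 + 90 + 90 + 90 + 80 + 80 + 70 + 70 + 40 + 30 = 1300 cm.
Lower bound: ⌈1300/190⌉ = 7 shelves.
A packing using 8 shelves:
  shelf 1: 180 = 180
  shelf 2: 170 = 170
  shelf 3: 160 + 30 = 190
  shelf 4: 150 + 40 = 190
  shelf 5: 90 + 90 = 180
  shelf 6: 90 + 80 = 170
  shelf 7: 80 + 70 = 150
  shelf 8: 70 = 70
No arrangement into 7 shelves stays within capacity, so 8 is optimal.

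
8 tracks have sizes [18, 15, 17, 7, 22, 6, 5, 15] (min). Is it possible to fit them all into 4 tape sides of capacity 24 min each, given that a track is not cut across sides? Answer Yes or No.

Total = 105 min; ⌈105/24⌉ = 5.
At least 5 tape sides are required, but only 4 are allowed.

No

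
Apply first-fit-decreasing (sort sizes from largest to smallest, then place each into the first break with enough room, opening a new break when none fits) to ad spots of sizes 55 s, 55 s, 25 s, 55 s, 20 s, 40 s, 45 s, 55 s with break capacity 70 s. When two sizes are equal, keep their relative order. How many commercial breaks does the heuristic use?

6

Sorted descending: 55, 55, 55, 55, 45, 40, 25, 20.
  55 → break 1 (new)  [load 55/70]
  55 → break 2 (new)  [load 55/70]
  55 → break 3 (new)  [load 55/70]
  55 → break 4 (new)  [load 55/70]
  45 → break 5 (new)  [load 45/70]
  40 → break 6 (new)  [load 40/70]
  25 → break 5  [load 70/70]
  20 → break 6  [load 60/70]
6 commercial breaks opened.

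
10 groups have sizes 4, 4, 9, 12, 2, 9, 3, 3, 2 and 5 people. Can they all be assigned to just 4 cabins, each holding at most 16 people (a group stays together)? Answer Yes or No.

A valid assignment using 4 cabins:
  cabin 1: 12 + 4 = 16
  cabin 2: 9 + 5 + 2 = 16
  cabin 3: 9 + 4 + 3 = 16
  cabin 4: 3 + 2 = 5
Every load is within 16 people, so 4 cabins suffice.

Yes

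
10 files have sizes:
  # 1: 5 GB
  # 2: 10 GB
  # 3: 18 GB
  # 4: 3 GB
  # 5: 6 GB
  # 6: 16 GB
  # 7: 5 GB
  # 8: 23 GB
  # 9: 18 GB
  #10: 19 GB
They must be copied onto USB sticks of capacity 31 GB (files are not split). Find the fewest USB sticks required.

5

Total = 23 + 19 + 18 + 18 + 16 + 10 + 6 + 5 + 5 + 3 = 123 GB.
Lower bound: ⌈123/31⌉ = 4 USB sticks.
Also, 5 files each exceed 31/2 GB, and no two of those can share a USB stick, so at least 5 USB sticks are needed.
A packing using 5 USB sticks:
  USB stick 1: 23 + 6 = 29
  USB stick 2: 19 + 10 = 29
  USB stick 3: 18 + 5 + 5 + 3 = 31
  USB stick 4: 18 = 18
  USB stick 5: 16 = 16
This matches the lower bound, so 5 is optimal.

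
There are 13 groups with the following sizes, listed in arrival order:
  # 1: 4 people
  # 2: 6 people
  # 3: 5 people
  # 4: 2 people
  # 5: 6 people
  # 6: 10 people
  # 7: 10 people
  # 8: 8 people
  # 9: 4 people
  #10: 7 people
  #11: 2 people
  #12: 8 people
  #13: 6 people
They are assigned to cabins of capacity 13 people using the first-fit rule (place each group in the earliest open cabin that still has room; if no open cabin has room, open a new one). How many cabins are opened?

  4 → cabin 1 (new)  [load 4/13]
  6 → cabin 1  [load 10/13]
  5 → cabin 2 (new)  [load 5/13]
  2 → cabin 1  [load 12/13]
  6 → cabin 2  [load 11/13]
  10 → cabin 3 (new)  [load 10/13]
  10 → cabin 4 (new)  [load 10/13]
  8 → cabin 5 (new)  [load 8/13]
  4 → cabin 5  [load 12/13]
  7 → cabin 6 (new)  [load 7/13]
  2 → cabin 2  [load 13/13]
  8 → cabin 7 (new)  [load 8/13]
  6 → cabin 6  [load 13/13]
7 cabins opened.

7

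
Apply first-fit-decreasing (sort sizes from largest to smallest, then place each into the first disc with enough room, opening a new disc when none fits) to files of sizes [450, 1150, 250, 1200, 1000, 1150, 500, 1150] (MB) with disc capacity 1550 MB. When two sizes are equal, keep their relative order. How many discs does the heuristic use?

Sorted descending: 1200, 1150, 1150, 1150, 1000, 500, 450, 250.
  1200 → disc 1 (new)  [load 1200/1550]
  1150 → disc 2 (new)  [load 1150/1550]
  1150 → disc 3 (new)  [load 1150/1550]
  1150 → disc 4 (new)  [load 1150/1550]
  1000 → disc 5 (new)  [load 1000/1550]
  500 → disc 5  [load 1500/1550]
  450 → disc 6 (new)  [load 450/1550]
  250 → disc 1  [load 1450/1550]
6 discs opened.

6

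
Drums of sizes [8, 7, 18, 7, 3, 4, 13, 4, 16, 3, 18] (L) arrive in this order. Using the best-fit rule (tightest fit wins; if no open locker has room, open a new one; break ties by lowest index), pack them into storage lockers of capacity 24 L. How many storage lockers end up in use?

5

  8 → locker 1 (new)  [load 8/24]
  7 → locker 1  [load 15/24]
  18 → locker 2 (new)  [load 18/24]
  7 → locker 1  [load 22/24]
  3 → locker 2  [load 21/24]
  4 → locker 3 (new)  [load 4/24]
  13 → locker 3  [load 17/24]
  4 → locker 3  [load 21/24]
  16 → locker 4 (new)  [load 16/24]
  3 → locker 2  [load 24/24]
  18 → locker 5 (new)  [load 18/24]
5 storage lockers opened.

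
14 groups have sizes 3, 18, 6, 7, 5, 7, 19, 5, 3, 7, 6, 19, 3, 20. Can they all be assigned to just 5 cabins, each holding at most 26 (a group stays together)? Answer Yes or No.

A valid assignment using 5 cabins:
  cabin 1: 20 + 6 = 26
  cabin 2: 19 + 7 = 26
  cabin 3: 19 + 7 = 26
  cabin 4: 18 + 7 = 25
  cabin 5: 6 + 5 + 5 + 3 + 3 + 3 = 25
Every load is within 26, so 5 cabins suffice.

Yes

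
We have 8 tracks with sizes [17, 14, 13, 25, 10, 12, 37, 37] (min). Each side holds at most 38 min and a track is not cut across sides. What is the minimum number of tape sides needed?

Total = 37 + 37 + 25 + 17 + 14 + 13 + 12 + 10 = 165 min.
Lower bound: ⌈165/38⌉ = 5 tape sides.
A packing using 5 tape sides:
  side 1: 37 = 37
  side 2: 37 = 37
  side 3: 25 + 13 = 38
  side 4: 17 + 14 = 31
  side 5: 12 + 10 = 22
This matches the lower bound, so 5 is optimal.

5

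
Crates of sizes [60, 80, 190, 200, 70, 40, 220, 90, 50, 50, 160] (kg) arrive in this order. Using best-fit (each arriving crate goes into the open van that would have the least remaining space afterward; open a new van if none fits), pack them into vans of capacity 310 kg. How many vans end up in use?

  60 → van 1 (new)  [load 60/310]
  80 → van 1  [load 140/310]
  190 → van 2 (new)  [load 190/310]
  200 → van 3 (new)  [load 200/310]
  70 → van 3  [load 270/310]
  40 → van 3  [load 310/310]
  220 → van 4 (new)  [load 220/310]
  90 → van 4  [load 310/310]
  50 → van 2  [load 240/310]
  50 → van 2  [load 290/310]
  160 → van 1  [load 300/310]
4 vans opened.

4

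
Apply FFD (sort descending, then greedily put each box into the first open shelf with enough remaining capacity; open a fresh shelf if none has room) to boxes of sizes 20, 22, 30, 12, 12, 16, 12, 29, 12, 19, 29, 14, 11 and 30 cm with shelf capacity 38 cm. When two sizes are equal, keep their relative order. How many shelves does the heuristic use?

9

Sorted descending: 30, 30, 29, 29, 22, 20, 19, 16, 14, 12, 12, 12, 12, 11.
  30 → shelf 1 (new)  [load 30/38]
  30 → shelf 2 (new)  [load 30/38]
  29 → shelf 3 (new)  [load 29/38]
  29 → shelf 4 (new)  [load 29/38]
  22 → shelf 5 (new)  [load 22/38]
  20 → shelf 6 (new)  [load 20/38]
  19 → shelf 7 (new)  [load 19/38]
  16 → shelf 5  [load 38/38]
  14 → shelf 6  [load 34/38]
  12 → shelf 7  [load 31/38]
  12 → shelf 8 (new)  [load 12/38]
  12 → shelf 8  [load 24/38]
  12 → shelf 8  [load 36/38]
  11 → shelf 9 (new)  [load 11/38]
9 shelves opened.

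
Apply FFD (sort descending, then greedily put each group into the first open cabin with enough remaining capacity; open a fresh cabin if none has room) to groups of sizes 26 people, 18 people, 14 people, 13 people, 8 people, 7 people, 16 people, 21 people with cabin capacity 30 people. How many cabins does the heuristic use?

5

Sorted descending: 26, 21, 18, 16, 14, 13, 8, 7.
  26 → cabin 1 (new)  [load 26/30]
  21 → cabin 2 (new)  [load 21/30]
  18 → cabin 3 (new)  [load 18/30]
  16 → cabin 4 (new)  [load 16/30]
  14 → cabin 4  [load 30/30]
  13 → cabin 5 (new)  [load 13/30]
  8 → cabin 2  [load 29/30]
  7 → cabin 3  [load 25/30]
5 cabins opened.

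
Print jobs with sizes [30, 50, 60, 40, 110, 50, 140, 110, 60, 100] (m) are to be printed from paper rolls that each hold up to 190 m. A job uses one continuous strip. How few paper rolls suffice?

5

Total = 140 + 110 + 110 + 100 + 60 + 60 + 50 + 50 + 40 + 30 = 750 m.
Lower bound: ⌈750/190⌉ = 4 paper rolls.
A packing using 5 paper rolls:
  roll 1: 140 + 50 = 190
  roll 2: 110 + 60 = 170
  roll 3: 110 + 60 = 170
  roll 4: 100 + 50 + 40 = 190
  roll 5: 30 = 30
No arrangement into 4 paper rolls stays within capacity, so 5 is optimal.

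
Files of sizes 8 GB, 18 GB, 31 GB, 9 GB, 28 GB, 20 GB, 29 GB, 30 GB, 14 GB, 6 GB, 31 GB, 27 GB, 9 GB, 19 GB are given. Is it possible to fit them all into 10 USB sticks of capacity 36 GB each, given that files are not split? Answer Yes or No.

A valid assignment using 9 USB sticks:
  USB stick 1: 31 = 31
  USB stick 2: 31 = 31
  USB stick 3: 30 + 6 = 36
  USB stick 4: 29 = 29
  USB stick 5: 28 + 8 = 36
  USB stick 6: 27 + 9 = 36
  USB stick 7: 20 + 14 = 34
  USB stick 8: 19 + 9 = 28
  USB stick 9: 18 = 18
That uses only 9 ≤ 10, so 10 USB sticks are enough.

Yes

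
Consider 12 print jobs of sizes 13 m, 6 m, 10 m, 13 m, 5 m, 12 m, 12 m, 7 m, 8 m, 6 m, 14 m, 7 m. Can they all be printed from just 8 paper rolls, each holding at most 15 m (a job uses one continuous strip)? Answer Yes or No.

Total = 113 m; ⌈113/15⌉ = 8.
The bound of 8 does not rule out 8, but exhaustive search shows no assignment into 8 paper rolls of capacity 15 m exists — the minimum is 9.

No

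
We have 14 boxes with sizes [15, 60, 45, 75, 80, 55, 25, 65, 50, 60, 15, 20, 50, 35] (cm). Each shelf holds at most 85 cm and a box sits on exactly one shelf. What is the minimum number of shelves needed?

9

Total = 80 + 75 + 65 + 60 + 60 + 55 + 50 + 50 + 45 + 35 + 25 + 20 + 15 + 15 = 650 cm.
Lower bound: ⌈650/85⌉ = 8 shelves.
Also, 9 boxes each exceed 85/2 cm, and no two of those can share a shelf, so at least 9 shelves are needed.
A packing using 9 shelves:
  shelf 1: 80 = 80
  shelf 2: 75 = 75
  shelf 3: 65 + 20 = 85
  shelf 4: 60 + 25 = 85
  shelf 5: 60 + 15 = 75
  shelf 6: 55 + 15 = 70
  shelf 7: 50 + 35 = 85
  shelf 8: 50 = 50
  shelf 9: 45 = 45
This matches the lower bound, so 9 is optimal.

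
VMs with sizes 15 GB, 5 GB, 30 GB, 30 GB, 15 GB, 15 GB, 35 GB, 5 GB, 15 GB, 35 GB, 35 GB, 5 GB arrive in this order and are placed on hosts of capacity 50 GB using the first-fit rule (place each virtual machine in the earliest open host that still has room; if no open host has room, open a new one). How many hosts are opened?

5

  15 → host 1 (new)  [load 15/50]
  5 → host 1  [load 20/50]
  30 → host 1  [load 50/50]
  30 → host 2 (new)  [load 30/50]
  15 → host 2  [load 45/50]
  15 → host 3 (new)  [load 15/50]
  35 → host 3  [load 50/50]
  5 → host 2  [load 50/50]
  15 → host 4 (new)  [load 15/50]
  35 → host 4  [load 50/50]
  35 → host 5 (new)  [load 35/50]
  5 → host 5  [load 40/50]
5 hosts opened.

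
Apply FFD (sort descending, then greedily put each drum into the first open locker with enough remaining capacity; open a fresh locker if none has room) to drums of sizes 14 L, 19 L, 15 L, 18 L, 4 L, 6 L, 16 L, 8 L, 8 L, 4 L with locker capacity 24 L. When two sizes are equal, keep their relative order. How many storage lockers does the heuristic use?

Sorted descending: 19, 18, 16, 15, 14, 8, 8, 6, 4, 4.
  19 → locker 1 (new)  [load 19/24]
  18 → locker 2 (new)  [load 18/24]
  16 → locker 3 (new)  [load 16/24]
  15 → locker 4 (new)  [load 15/24]
  14 → locker 5 (new)  [load 14/24]
  8 → locker 3  [load 24/24]
  8 → locker 4  [load 23/24]
  6 → locker 2  [load 24/24]
  4 → locker 1  [load 23/24]
  4 → locker 5  [load 18/24]
5 storage lockers opened.

5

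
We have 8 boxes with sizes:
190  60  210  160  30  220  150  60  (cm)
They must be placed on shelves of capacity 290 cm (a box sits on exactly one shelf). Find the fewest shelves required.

5

Total = 220 + 210 + 190 + 160 + 150 + 60 + 60 + 30 = 1080 cm.
Lower bound: ⌈1080/290⌉ = 4 shelves.
Also, 5 boxes each exceed 145 cm, and no two of those can share a shelf, so at least 5 shelves are needed.
A packing using 5 shelves:
  shelf 1: 220 + 60 = 280
  shelf 2: 210 + 60 = 270
  shelf 3: 190 + 30 = 220
  shelf 4: 160 = 160
  shelf 5: 150 = 150
This matches the lower bound, so 5 is optimal.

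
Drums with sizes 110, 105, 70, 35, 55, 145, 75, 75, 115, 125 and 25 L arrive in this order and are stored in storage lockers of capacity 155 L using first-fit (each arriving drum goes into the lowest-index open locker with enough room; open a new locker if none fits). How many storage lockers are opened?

7

  110 → locker 1 (new)  [load 110/155]
  105 → locker 2 (new)  [load 105/155]
  70 → locker 3 (new)  [load 70/155]
  35 → locker 1  [load 145/155]
  55 → locker 3  [load 125/155]
  145 → locker 4 (new)  [load 145/155]
  75 → locker 5 (new)  [load 75/155]
  75 → locker 5  [load 150/155]
  115 → locker 6 (new)  [load 115/155]
  125 → locker 7 (new)  [load 125/155]
  25 → locker 2  [load 130/155]
7 storage lockers opened.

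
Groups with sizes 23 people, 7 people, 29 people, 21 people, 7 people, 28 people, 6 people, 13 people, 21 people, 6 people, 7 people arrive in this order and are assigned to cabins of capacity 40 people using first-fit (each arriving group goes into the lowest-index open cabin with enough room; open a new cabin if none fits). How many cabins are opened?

  23 → cabin 1 (new)  [load 23/40]
  7 → cabin 1  [load 30/40]
  29 → cabin 2 (new)  [load 29/40]
  21 → cabin 3 (new)  [load 21/40]
  7 → cabin 1  [load 37/40]
  28 → cabin 4 (new)  [load 28/40]
  6 → cabin 2  [load 35/40]
  13 → cabin 3  [load 34/40]
  21 → cabin 5 (new)  [load 21/40]
  6 → cabin 3  [load 40/40]
  7 → cabin 4  [load 35/40]
5 cabins opened.

5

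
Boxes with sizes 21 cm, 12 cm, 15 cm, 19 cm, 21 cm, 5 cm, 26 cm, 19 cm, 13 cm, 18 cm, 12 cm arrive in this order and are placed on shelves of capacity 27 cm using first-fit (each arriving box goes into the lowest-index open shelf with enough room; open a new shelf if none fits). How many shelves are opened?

8

  21 → shelf 1 (new)  [load 21/27]
  12 → shelf 2 (new)  [load 12/27]
  15 → shelf 2  [load 27/27]
  19 → shelf 3 (new)  [load 19/27]
  21 → shelf 4 (new)  [load 21/27]
  5 → shelf 1  [load 26/27]
  26 → shelf 5 (new)  [load 26/27]
  19 → shelf 6 (new)  [load 19/27]
  13 → shelf 7 (new)  [load 13/27]
  18 → shelf 8 (new)  [load 18/27]
  12 → shelf 7  [load 25/27]
8 shelves opened.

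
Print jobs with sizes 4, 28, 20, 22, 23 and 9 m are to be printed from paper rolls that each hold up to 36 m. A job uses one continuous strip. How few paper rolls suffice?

Total = 28 + 23 + 22 + 20 + 9 + 4 = 106 m.
Lower bound: ⌈106/36⌉ = 3 paper rolls.
Also, 4 print jobs each exceed 18 m, and no two of those can share a roll, so at least 4 paper rolls are needed.
A packing using 4 paper rolls:
  roll 1: 28 + 4 = 32
  roll 2: 23 + 9 = 32
  roll 3: 22 = 22
  roll 4: 20 = 20
This matches the lower bound, so 4 is optimal.

4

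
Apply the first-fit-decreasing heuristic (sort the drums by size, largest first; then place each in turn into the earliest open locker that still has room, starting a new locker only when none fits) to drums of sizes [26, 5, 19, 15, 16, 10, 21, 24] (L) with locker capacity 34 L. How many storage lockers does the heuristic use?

5

Sorted descending: 26, 24, 21, 19, 16, 15, 10, 5.
  26 → locker 1 (new)  [load 26/34]
  24 → locker 2 (new)  [load 24/34]
  21 → locker 3 (new)  [load 21/34]
  19 → locker 4 (new)  [load 19/34]
  16 → locker 5 (new)  [load 16/34]
  15 → locker 4  [load 34/34]
  10 → locker 2  [load 34/34]
  5 → locker 1  [load 31/34]
5 storage lockers opened.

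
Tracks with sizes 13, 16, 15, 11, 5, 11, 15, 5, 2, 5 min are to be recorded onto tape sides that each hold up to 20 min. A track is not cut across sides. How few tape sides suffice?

Total = 16 + 15 + 15 + 13 + 11 + 11 + 5 + 5 + 5 + 2 = 98 min.
Lower bound: ⌈98/20⌉ = 5 tape sides.
Also, 6 tracks each exceed 10 min, and no two of those can share a side, so at least 6 tape sides are needed.
A packing using 6 tape sides:
  side 1: 16 + 2 = 18
  side 2: 15 + 5 = 20
  side 3: 15 + 5 = 20
  side 4: 13 + 5 = 18
  side 5: 11 = 11
  side 6: 11 = 11
This matches the lower bound, so 6 is optimal.

6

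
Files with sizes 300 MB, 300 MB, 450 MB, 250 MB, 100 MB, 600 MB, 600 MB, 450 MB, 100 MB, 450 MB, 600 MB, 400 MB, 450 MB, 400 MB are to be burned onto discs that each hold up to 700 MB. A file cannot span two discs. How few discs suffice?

9

Total = 600 + 600 + 600 + 450 + 450 + 450 + 450 + 400 + 400 + 300 + 300 + 250 + 100 + 100 = 5450 MB.
Lower bound: ⌈5450/700⌉ = 8 discs.
Also, 9 files each exceed 350 MB, and no two of those can share a disc, so at least 9 discs are needed.
A packing using 9 discs:
  disc 1: 600 + 100 = 700
  disc 2: 600 + 100 = 700
  disc 3: 600 = 600
  disc 4: 450 + 250 = 700
  disc 5: 450 = 450
  disc 6: 450 = 450
  disc 7: 450 = 450
  disc 8: 400 + 300 = 700
  disc 9: 400 + 300 = 700
This matches the lower bound, so 9 is optimal.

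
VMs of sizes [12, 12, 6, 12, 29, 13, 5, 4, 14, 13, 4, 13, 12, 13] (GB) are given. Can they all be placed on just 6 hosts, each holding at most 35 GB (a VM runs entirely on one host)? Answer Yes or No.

Yes

A valid assignment using 6 hosts:
  host 1: 29 + 6 = 35
  host 2: 14 + 13 + 5 = 32
  host 3: 13 + 13 + 4 + 4 = 34
  host 4: 13 + 12 = 25
  host 5: 12 + 12 = 24
  host 6: 12 = 12
Every load is within 35 GB, so 6 hosts suffice.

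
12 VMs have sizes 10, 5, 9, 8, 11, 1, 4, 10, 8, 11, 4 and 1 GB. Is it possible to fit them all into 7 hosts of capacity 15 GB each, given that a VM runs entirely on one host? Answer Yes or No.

A valid assignment using 7 hosts:
  host 1: 11 + 4 = 15
  host 2: 11 + 4 = 15
  host 3: 10 + 5 = 15
  host 4: 10 + 1 + 1 = 12
  host 5: 9 = 9
  host 6: 8 = 8
  host 7: 8 = 8
Every load is within 15 GB, so 7 hosts suffice.

Yes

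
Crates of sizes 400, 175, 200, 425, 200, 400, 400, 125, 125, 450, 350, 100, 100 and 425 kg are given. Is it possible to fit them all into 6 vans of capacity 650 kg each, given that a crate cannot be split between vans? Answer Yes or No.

Total = 3875 kg; ⌈3875/650⌉ = 6.
7 crates each exceed half the capacity and cannot share a van, forcing at least 7 vans.
At least 7 vans are required, but only 6 are allowed.

No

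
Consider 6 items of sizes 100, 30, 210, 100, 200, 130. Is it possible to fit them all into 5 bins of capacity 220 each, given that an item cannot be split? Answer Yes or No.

Yes

A valid assignment using 4 bins:
  bin 1: 210 = 210
  bin 2: 200 = 200
  bin 3: 130 + 30 = 160
  bin 4: 100 + 100 = 200
That uses only 4 ≤ 5, so 5 bins are enough.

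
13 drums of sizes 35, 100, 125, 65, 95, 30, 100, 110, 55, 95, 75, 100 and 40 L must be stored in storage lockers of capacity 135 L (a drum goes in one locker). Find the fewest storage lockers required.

9

Total = 125 + 110 + 100 + 100 + 100 + 95 + 95 + 75 + 65 + 55 + 40 + 35 + 30 = 1025 L.
Lower bound: ⌈1025/135⌉ = 8 storage lockers.
A packing using 9 storage lockers:
  locker 1: 125 = 125
  locker 2: 110 = 110
  locker 3: 100 + 35 = 135
  locker 4: 100 + 30 = 130
  locker 5: 100 = 100
  locker 6: 95 + 40 = 135
  locker 7: 95 = 95
  locker 8: 75 + 55 = 130
  locker 9: 65 = 65
No arrangement into 8 storage lockers stays within capacity, so 9 is optimal.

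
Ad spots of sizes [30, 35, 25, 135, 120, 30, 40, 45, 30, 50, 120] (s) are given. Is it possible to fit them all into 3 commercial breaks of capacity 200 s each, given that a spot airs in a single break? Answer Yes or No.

Total = 660 s; ⌈660/200⌉ = 4.
At least 4 commercial breaks are required, but only 3 are allowed.

No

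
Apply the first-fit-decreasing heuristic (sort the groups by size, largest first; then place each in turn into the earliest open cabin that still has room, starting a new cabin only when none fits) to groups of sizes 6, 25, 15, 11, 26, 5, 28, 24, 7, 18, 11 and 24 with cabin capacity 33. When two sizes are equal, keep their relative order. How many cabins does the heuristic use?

Sorted descending: 28, 26, 25, 24, 24, 18, 15, 11, 11, 7, 6, 5.
  28 → cabin 1 (new)  [load 28/33]
  26 → cabin 2 (new)  [load 26/33]
  25 → cabin 3 (new)  [load 25/33]
  24 → cabin 4 (new)  [load 24/33]
  24 → cabin 5 (new)  [load 24/33]
  18 → cabin 6 (new)  [load 18/33]
  15 → cabin 6  [load 33/33]
  11 → cabin 7 (new)  [load 11/33]
  11 → cabin 7  [load 22/33]
  7 → cabin 2  [load 33/33]
  6 → cabin 3  [load 31/33]
  5 → cabin 1  [load 33/33]
7 cabins opened.

7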